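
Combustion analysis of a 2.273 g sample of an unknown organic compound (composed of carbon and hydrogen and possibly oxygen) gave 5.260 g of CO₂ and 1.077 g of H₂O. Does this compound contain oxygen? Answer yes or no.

yes

mol C = 5.260 g CO₂ ÷ 44.009 g/mol = 0.11952 mol
mol H = 2 × 1.077 g H₂O ÷ 18.015 g/mol = 0.11957 mol
C and H account for only 1.5561 g of the 2.273 g sample; the remaining 0.71691 g must be oxygen.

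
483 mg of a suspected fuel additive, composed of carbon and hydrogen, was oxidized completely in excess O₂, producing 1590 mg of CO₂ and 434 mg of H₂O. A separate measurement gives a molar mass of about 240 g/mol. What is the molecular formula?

C18H24

mol C = 1.59 g CO₂ ÷ 44.009 g/mol = 0.03613 mol
mol H = 2 × 0.434 g H₂O ÷ 18.015 g/mol = 0.04818 mol
Divide by the smallest (0.03613 mol): C 1.000, H 1.334
Multiplying each by 3 gives whole numbers: C 3.00, H 4.00
Empirical formula: C3H4
Empirical-formula mass = 40.06 g/mol; 240 ÷ 40.06 ≈ 6, so the molecular formula is C18H24.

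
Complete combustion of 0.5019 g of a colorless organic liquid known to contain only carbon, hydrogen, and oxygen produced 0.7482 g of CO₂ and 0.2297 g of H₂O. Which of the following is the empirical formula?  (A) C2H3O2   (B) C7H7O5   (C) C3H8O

(A) C2H3O2

mol C = 0.7482 g CO₂ ÷ 44.009 g/mol = 0.017001 mol
mol H = 2 × 0.2297 g H₂O ÷ 18.015 g/mol = 0.025501 mol
mass O = 0.5019 − (0.20420 + 0.025705) = 0.27200 g → mol O = 0.27200 ÷ 15.999 = 0.017001 mol
Divide by the smallest (0.017001 mol): C 1.000, H 1.500, O 1.000
Multiplying each by 2 gives whole numbers: C 2.00, H 3.00, O 2.00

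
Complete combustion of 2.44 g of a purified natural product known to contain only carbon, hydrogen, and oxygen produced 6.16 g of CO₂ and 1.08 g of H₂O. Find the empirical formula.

C7H6O2

mol C = 6.16 g CO₂ ÷ 44.009 g/mol = 0.1400 mol
mol H = 2 × 1.08 g H₂O ÷ 18.015 g/mol = 0.1199 mol
mass O = 2.44 − (1.681 + 0.1209) = 0.6379 g → mol O = 0.6379 ÷ 15.999 = 0.03987 mol
Divide by the smallest (0.03987 mol): C 3.510, H 3.007, O 1.000
Multiplying each by 2 gives whole numbers: C 7.02, H 6.01, O 2.00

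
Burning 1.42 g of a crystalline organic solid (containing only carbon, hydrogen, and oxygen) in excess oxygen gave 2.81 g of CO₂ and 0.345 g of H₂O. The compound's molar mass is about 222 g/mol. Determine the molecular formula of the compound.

C10H6O6

mol C = 2.81 g CO₂ ÷ 44.009 g/mol = 0.06385 mol
mol H = 2 × 0.345 g H₂O ÷ 18.015 g/mol = 0.03830 mol
mass O = 1.42 − (0.7669 + 0.03861) = 0.6145 g → mol O = 0.6145 ÷ 15.999 = 0.03841 mol
Divide by the smallest (0.03830 mol): C 1.667, H 1.000, O 1.003
Multiplying each by 3 gives whole numbers: C 5.00, H 3.00, O 3.01
Empirical formula: C5H3O3
Empirical-formula mass = 111.08 g/mol; 222 ÷ 111.08 ≈ 2, so the molecular formula is C10H6O6.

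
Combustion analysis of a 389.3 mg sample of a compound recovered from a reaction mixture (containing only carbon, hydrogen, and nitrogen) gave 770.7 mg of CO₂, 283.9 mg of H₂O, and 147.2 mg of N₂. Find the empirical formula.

C5H9N3

mol C = 0.7707 g CO₂ ÷ 44.009 g/mol = 0.017512 mol
mol H = 2 × 0.2839 g H₂O ÷ 18.015 g/mol = 0.031518 mol
mol N = 2 × 0.1472 g N₂ ÷ 28.014 g/mol = 0.010509 mol
Divide by the smallest (0.010509 mol): C 1.666, H 2.999, N 1.000
Multiplying each by 3 gives whole numbers: C 5.00, H 9.00, N 3.00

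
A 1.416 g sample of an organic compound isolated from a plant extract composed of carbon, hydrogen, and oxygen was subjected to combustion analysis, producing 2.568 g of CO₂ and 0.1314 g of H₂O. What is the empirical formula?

mol C = 2.568 g CO₂ ÷ 44.009 g/mol = 0.058352 mol
mol H = 2 × 0.1314 g H₂O ÷ 18.015 g/mol = 0.014588 mol
mass O = 1.416 − (0.70086 + 0.014705) = 0.70043 g → mol O = 0.70043 ÷ 15.999 = 0.043780 mol
Divide by the smallest (0.014588 mol): C 4.000, H 1.000, O 3.001

C4HO3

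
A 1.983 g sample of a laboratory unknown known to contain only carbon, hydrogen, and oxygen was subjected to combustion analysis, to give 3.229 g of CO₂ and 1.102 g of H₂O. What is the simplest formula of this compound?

mol C = 3.229 g CO₂ ÷ 44.009 g/mol = 0.073371 mol
mol H = 2 × 1.102 g H₂O ÷ 18.015 g/mol = 0.12234 mol
mass O = 1.983 − (0.88126 + 0.12332) = 0.97842 g → mol O = 0.97842 ÷ 15.999 = 0.061155 mol
Divide by the smallest (0.061155 mol): C 1.200, H 2.001, O 1.000
Multiplying each by 5 gives whole numbers: C 6.00, H 10.00, O 5.00

C6H10O5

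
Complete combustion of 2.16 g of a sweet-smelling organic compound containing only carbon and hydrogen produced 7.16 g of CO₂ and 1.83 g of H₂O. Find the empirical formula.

mol C = 7.16 g CO₂ ÷ 44.009 g/mol = 0.1627 mol
mol H = 2 × 1.83 g H₂O ÷ 18.015 g/mol = 0.2032 mol
Divide by the smallest (0.1627 mol): C 1.000, H 1.249
Multiplying each by 4 gives whole numbers: C 4.00, H 4.99

C4H5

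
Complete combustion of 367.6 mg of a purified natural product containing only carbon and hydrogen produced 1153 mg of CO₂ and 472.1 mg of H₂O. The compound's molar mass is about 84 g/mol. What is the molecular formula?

C6H12

mol C = 1.153 g CO₂ ÷ 44.009 g/mol = 0.026199 mol
mol H = 2 × 0.4721 g H₂O ÷ 18.015 g/mol = 0.052412 mol
Divide by the smallest (0.026199 mol): C 1.000, H 2.001
Empirical formula: CH2
Empirical-formula mass = 14.03 g/mol; 84 ÷ 14.03 ≈ 6, so the molecular formula is C6H12.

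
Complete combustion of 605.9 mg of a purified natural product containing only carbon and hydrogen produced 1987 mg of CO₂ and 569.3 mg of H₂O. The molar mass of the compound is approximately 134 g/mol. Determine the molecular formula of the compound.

mol C = 1.987 g CO₂ ÷ 44.009 g/mol = 0.045150 mol
mol H = 2 × 0.5693 g H₂O ÷ 18.015 g/mol = 0.063203 mol
Divide by the smallest (0.045150 mol): C 1.000, H 1.400
Multiplying each by 5 gives whole numbers: C 5.00, H 7.00
Empirical formula: C5H7
Empirical-formula mass = 67.11 g/mol; 134 ÷ 67.11 ≈ 2, so the molecular formula is C10H14.

C10H14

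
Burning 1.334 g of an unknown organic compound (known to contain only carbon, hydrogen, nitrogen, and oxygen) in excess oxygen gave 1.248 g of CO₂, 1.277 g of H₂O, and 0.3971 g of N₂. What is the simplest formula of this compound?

mol C = 1.248 g CO₂ ÷ 44.009 g/mol = 0.028358 mol
mol H = 2 × 1.277 g H₂O ÷ 18.015 g/mol = 0.14177 mol
mol N = 2 × 0.3971 g N₂ ÷ 28.014 g/mol = 0.028350 mol
mass O = 1.334 − (0.34061 + 0.14290 + 0.39710) = 0.45339 g → mol O = 0.45339 ÷ 15.999 = 0.028339 mol
Divide by the smallest (0.028339 mol): C 1.001, H 5.003, N 1.000, O 1.000

CH5NO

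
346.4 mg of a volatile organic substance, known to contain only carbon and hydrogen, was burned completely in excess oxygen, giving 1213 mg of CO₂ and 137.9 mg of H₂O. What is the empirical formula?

mol C = 1.213 g CO₂ ÷ 44.009 g/mol = 0.027563 mol
mol H = 2 × 0.1379 g H₂O ÷ 18.015 g/mol = 0.015309 mol
Divide by the smallest (0.015309 mol): C 1.800, H 1.000
Multiplying each by 5 gives whole numbers: C 9.00, H 5.00

C9H5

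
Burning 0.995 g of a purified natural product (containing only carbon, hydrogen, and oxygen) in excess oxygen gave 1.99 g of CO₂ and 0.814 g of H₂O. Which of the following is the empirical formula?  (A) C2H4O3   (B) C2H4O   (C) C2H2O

(B) C2H4O

mol C = 1.99 g CO₂ ÷ 44.009 g/mol = 0.04522 mol
mol H = 2 × 0.814 g H₂O ÷ 18.015 g/mol = 0.09037 mol
mass O = 0.995 − (0.5431 + 0.09109) = 0.3608 g → mol O = 0.3608 ÷ 15.999 = 0.02255 mol
Divide by the smallest (0.02255 mol): C 2.005, H 4.007, O 1.000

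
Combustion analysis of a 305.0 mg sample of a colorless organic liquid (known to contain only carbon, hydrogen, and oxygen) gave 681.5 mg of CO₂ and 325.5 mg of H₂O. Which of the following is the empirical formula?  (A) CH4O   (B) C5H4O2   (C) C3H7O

(C) C3H7O

mol C = 0.6815 g CO₂ ÷ 44.009 g/mol = 0.015485 mol
mol H = 2 × 0.3255 g H₂O ÷ 18.015 g/mol = 0.036137 mol
mass O = 0.3050 − (0.18600 + 0.036426) = 0.082578 g → mol O = 0.082578 ÷ 15.999 = 0.0051615 mol
Divide by the smallest (0.0051615 mol): C 3.000, H 7.001, O 1.000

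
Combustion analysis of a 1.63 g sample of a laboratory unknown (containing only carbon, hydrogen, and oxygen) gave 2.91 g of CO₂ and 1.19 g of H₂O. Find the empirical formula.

C3H6O2

mol C = 2.91 g CO₂ ÷ 44.009 g/mol = 0.06612 mol
mol H = 2 × 1.19 g H₂O ÷ 18.015 g/mol = 0.1321 mol
mass O = 1.63 − (0.7942 + 0.1332) = 0.7026 g → mol O = 0.7026 ÷ 15.999 = 0.04392 mol
Divide by the smallest (0.04392 mol): C 1.506, H 3.008, O 1.000
Multiplying each by 2 gives whole numbers: C 3.01, H 6.02, O 2.00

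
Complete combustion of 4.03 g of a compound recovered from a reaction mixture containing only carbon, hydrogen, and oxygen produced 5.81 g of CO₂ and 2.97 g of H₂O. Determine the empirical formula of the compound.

C2H5O2

mol C = 5.81 g CO₂ ÷ 44.009 g/mol = 0.1320 mol
mol H = 2 × 2.97 g H₂O ÷ 18.015 g/mol = 0.3297 mol
mass O = 4.03 − (1.586 + 0.3324) = 2.112 g → mol O = 2.112 ÷ 15.999 = 0.1320 mol
Divide by the smallest (0.1320 mol): C 1.000, H 2.498, O 1.000
Multiplying each by 2 gives whole numbers: C 2.00, H 5.00, O 2.00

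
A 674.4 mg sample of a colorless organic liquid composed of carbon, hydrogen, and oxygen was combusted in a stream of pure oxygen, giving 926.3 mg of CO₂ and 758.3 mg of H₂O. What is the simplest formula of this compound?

mol C = 0.9263 g CO₂ ÷ 44.009 g/mol = 0.021048 mol
mol H = 2 × 0.7583 g H₂O ÷ 18.015 g/mol = 0.084185 mol
mass O = 0.6744 − (0.25281 + 0.084859) = 0.33673 g → mol O = 0.33673 ÷ 15.999 = 0.021047 mol
Divide by the smallest (0.021047 mol): C 1.000, H 4.000, O 1.000

CH4O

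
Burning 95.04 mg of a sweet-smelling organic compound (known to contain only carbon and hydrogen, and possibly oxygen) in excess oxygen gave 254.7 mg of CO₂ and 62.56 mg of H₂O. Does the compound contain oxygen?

yes

mol C = 0.2547 g CO₂ ÷ 44.009 g/mol = 0.0057875 mol
mol H = 2 × 0.06256 g H₂O ÷ 18.015 g/mol = 0.0069453 mol
C and H account for only 0.076514 g of the 0.09504 g sample; the remaining 0.018526 g must be oxygen.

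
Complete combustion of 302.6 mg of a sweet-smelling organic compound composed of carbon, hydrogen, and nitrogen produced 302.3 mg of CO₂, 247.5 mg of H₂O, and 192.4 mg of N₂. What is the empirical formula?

mol C = 0.3023 g CO₂ ÷ 44.009 g/mol = 0.0068690 mol
mol H = 2 × 0.2475 g H₂O ÷ 18.015 g/mol = 0.027477 mol
mol N = 2 × 0.1924 g N₂ ÷ 28.014 g/mol = 0.013736 mol
Divide by the smallest (0.0068690 mol): C 1.000, H 4.000, N 2.000

CH4N2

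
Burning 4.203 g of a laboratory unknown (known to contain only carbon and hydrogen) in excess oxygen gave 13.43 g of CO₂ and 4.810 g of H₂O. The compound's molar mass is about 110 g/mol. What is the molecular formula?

mol C = 13.43 g CO₂ ÷ 44.009 g/mol = 0.30516 mol
mol H = 2 × 4.810 g H₂O ÷ 18.015 g/mol = 0.53400 mol
Divide by the smallest (0.30516 mol): C 1.000, H 1.750
Multiplying each by 4 gives whole numbers: C 4.00, H 7.00
Empirical formula: C4H7
Empirical-formula mass = 55.10 g/mol; 110 ÷ 55.10 ≈ 2, so the molecular formula is C8H14.

C8H14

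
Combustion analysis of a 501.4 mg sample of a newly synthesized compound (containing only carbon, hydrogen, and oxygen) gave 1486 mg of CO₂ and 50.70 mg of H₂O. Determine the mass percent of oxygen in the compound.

mol C = 1.486 g CO₂ ÷ 44.009 g/mol = 0.033766 mol
mol H = 2 × 0.05070 g H₂O ÷ 18.015 g/mol = 0.0056286 mol
mass O = 0.5014 − (0.40556 + 0.0056737) = 0.090165 g → mol O = 0.090165 ÷ 15.999 = 0.0056357 mol
mass % O = 0.090165 g ÷ 0.5014 g × 100%

17.98%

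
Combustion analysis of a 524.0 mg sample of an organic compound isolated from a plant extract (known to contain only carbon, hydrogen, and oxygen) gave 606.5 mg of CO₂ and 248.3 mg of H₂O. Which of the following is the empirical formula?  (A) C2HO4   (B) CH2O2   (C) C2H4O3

(C) C2H4O3

mol C = 0.6065 g CO₂ ÷ 44.009 g/mol = 0.013781 mol
mol H = 2 × 0.2483 g H₂O ÷ 18.015 g/mol = 0.027566 mol
mass O = 0.5240 − (0.16553 + 0.027786) = 0.33069 g → mol O = 0.33069 ÷ 15.999 = 0.020669 mol
Divide by the smallest (0.013781 mol): C 1.000, H 2.000, O 1.500
Multiplying each by 2 gives whole numbers: C 2.00, H 4.00, O 3.00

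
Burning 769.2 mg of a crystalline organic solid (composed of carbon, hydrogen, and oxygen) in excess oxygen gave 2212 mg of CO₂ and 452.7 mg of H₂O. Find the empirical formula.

mol C = 2.212 g CO₂ ÷ 44.009 g/mol = 0.050262 mol
mol H = 2 × 0.4527 g H₂O ÷ 18.015 g/mol = 0.050258 mol
mass O = 0.7692 − (0.60370 + 0.050660) = 0.11484 g → mol O = 0.11484 ÷ 15.999 = 0.0071778 mol
Divide by the smallest (0.0071778 mol): C 7.002, H 7.002, O 1.000

C7H7O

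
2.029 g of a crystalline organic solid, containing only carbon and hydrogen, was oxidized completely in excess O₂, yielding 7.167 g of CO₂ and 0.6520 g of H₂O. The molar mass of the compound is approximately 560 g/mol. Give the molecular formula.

mol C = 7.167 g CO₂ ÷ 44.009 g/mol = 0.16285 mol
mol H = 2 × 0.6520 g H₂O ÷ 18.015 g/mol = 0.072384 mol
Divide by the smallest (0.072384 mol): C 2.250, H 1.000
Multiplying each by 4 gives whole numbers: C 9.00, H 4.00
Empirical formula: C9H4
Empirical-formula mass = 112.13 g/mol; 560 ÷ 112.13 ≈ 5, so the molecular formula is C45H20.

C45H20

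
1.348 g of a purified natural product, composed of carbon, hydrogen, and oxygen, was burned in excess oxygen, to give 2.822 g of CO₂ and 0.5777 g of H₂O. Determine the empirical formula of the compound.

mol C = 2.822 g CO₂ ÷ 44.009 g/mol = 0.064123 mol
mol H = 2 × 0.5777 g H₂O ÷ 18.015 g/mol = 0.064135 mol
mass O = 1.348 − (0.77018 + 0.064649) = 0.51317 g → mol O = 0.51317 ÷ 15.999 = 0.032075 mol
Divide by the smallest (0.032075 mol): C 1.999, H 2.000, O 1.000

C2H2O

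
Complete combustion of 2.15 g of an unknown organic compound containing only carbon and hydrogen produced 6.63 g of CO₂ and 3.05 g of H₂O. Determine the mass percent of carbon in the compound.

84.2%

mol C = 6.63 g CO₂ ÷ 44.009 g/mol = 0.1507 mol
mol H = 2 × 3.05 g H₂O ÷ 18.015 g/mol = 0.3386 mol
mass % C = 1.809 g ÷ 2.15 g × 100%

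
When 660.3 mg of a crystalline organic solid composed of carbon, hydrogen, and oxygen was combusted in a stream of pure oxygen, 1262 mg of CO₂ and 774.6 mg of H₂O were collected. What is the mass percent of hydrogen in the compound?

mol C = 1.262 g CO₂ ÷ 44.009 g/mol = 0.028676 mol
mol H = 2 × 0.7746 g H₂O ÷ 18.015 g/mol = 0.085995 mol
mass O = 0.6603 − (0.34443 + 0.086683) = 0.22919 g → mol O = 0.22919 ÷ 15.999 = 0.014325 mol
mass % H = 0.086683 g ÷ 0.6603 g × 100%

13.13%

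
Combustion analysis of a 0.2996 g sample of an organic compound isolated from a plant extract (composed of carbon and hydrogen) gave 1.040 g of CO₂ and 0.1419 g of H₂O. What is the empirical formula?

C3H2

mol C = 1.040 g CO₂ ÷ 44.009 g/mol = 0.023632 mol
mol H = 2 × 0.1419 g H₂O ÷ 18.015 g/mol = 0.015754 mol
Divide by the smallest (0.015754 mol): C 1.500, H 1.000
Multiplying each by 2 gives whole numbers: C 3.00, H 2.00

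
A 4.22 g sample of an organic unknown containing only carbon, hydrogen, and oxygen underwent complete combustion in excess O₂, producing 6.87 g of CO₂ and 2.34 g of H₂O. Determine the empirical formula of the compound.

mol C = 6.87 g CO₂ ÷ 44.009 g/mol = 0.1561 mol
mol H = 2 × 2.34 g H₂O ÷ 18.015 g/mol = 0.2598 mol
mass O = 4.22 − (1.875 + 0.2619) = 2.083 g → mol O = 2.083 ÷ 15.999 = 0.1302 mol
Divide by the smallest (0.1302 mol): C 1.199, H 1.995, O 1.000
Multiplying each by 5 gives whole numbers: C 5.99, H 9.98, O 5.00

C6H10O5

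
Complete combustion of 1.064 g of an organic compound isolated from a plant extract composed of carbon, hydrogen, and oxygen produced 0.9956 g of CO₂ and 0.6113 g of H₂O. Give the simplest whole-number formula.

CH3O2

mol C = 0.9956 g CO₂ ÷ 44.009 g/mol = 0.022623 mol
mol H = 2 × 0.6113 g H₂O ÷ 18.015 g/mol = 0.067866 mol
mass O = 1.064 − (0.27172 + 0.068409) = 0.72387 g → mol O = 0.72387 ÷ 15.999 = 0.045245 mol
Divide by the smallest (0.022623 mol): C 1.000, H 3.000, O 2.000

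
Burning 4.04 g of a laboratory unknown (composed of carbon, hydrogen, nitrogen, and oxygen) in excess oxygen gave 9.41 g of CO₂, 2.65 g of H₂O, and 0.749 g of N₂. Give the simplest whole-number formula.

mol C = 9.41 g CO₂ ÷ 44.009 g/mol = 0.2138 mol
mol H = 2 × 2.65 g H₂O ÷ 18.015 g/mol = 0.2942 mol
mol N = 2 × 0.749 g N₂ ÷ 28.014 g/mol = 0.05347 mol
mass O = 4.04 − (2.568 + 0.2966 + 0.7490) = 0.4263 g → mol O = 0.4263 ÷ 15.999 = 0.02664 mol
Divide by the smallest (0.02664 mol): C 8.025, H 11.042, N 2.007, O 1.000

C8H11N2O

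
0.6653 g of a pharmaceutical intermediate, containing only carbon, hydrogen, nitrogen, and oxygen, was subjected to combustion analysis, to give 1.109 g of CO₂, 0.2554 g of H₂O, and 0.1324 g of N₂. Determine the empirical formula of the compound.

mol C = 1.109 g CO₂ ÷ 44.009 g/mol = 0.025199 mol
mol H = 2 × 0.2554 g H₂O ÷ 18.015 g/mol = 0.028354 mol
mol N = 2 × 0.1324 g N₂ ÷ 28.014 g/mol = 0.0094524 mol
mass O = 0.6653 − (0.30267 + 0.028581 + 0.13240) = 0.20165 g → mol O = 0.20165 ÷ 15.999 = 0.012604 mol
Divide by the smallest (0.0094524 mol): C 2.666, H 3.000, N 1.000, O 1.333
Multiplying each by 3 gives whole numbers: C 8.00, H 9.00, N 3.00, O 4.00

C8H9N3O4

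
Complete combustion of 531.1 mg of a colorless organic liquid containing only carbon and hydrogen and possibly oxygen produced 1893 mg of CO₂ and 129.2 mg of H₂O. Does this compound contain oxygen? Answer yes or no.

mol C = 1.893 g CO₂ ÷ 44.009 g/mol = 0.043014 mol
mol H = 2 × 0.1292 g H₂O ÷ 18.015 g/mol = 0.014344 mol
C and H together account for 0.53110 g — essentially the entire 0.5311 g sample — so the compound contains no oxygen.

no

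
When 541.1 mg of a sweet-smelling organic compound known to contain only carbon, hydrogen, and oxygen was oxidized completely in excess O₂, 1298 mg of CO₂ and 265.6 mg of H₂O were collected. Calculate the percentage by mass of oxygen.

29.04%

mol C = 1.298 g CO₂ ÷ 44.009 g/mol = 0.029494 mol
mol H = 2 × 0.2656 g H₂O ÷ 18.015 g/mol = 0.029487 mol
mass O = 0.5411 − (0.35425 + 0.029722) = 0.15713 g → mol O = 0.15713 ÷ 15.999 = 0.0098210 mol
mass % O = 0.15713 g ÷ 0.5411 g × 100%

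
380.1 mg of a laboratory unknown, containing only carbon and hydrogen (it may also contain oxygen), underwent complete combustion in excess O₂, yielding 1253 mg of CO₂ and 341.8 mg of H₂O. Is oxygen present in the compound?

no

mol C = 1.253 g CO₂ ÷ 44.009 g/mol = 0.028471 mol
mol H = 2 × 0.3418 g H₂O ÷ 18.015 g/mol = 0.037946 mol
C and H together account for 0.38022 g — essentially the entire 0.3801 g sample — so the compound contains no oxygen.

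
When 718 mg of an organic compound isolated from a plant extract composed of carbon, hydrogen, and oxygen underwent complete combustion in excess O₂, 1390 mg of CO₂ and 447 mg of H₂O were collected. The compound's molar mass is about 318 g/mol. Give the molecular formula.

mol C = 1.39 g CO₂ ÷ 44.009 g/mol = 0.03158 mol
mol H = 2 × 0.447 g H₂O ÷ 18.015 g/mol = 0.04963 mol
mass O = 0.718 − (0.3794 + 0.05002) = 0.2886 g → mol O = 0.2886 ÷ 15.999 = 0.01804 mol
Divide by the smallest (0.01804 mol): C 1.751, H 2.751, O 1.000
Multiplying each by 4 gives whole numbers: C 7.00, H 11.00, O 4.00
Empirical formula: C7H11O4
Empirical-formula mass = 159.16 g/mol; 318 ÷ 159.16 ≈ 2, so the molecular formula is C14H22O8.

C14H22O8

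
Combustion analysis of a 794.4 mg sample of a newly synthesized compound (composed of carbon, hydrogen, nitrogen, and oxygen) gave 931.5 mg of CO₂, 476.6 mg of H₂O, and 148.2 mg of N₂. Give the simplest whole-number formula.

C2H5NO2

mol C = 0.9315 g CO₂ ÷ 44.009 g/mol = 0.021166 mol
mol H = 2 × 0.4766 g H₂O ÷ 18.015 g/mol = 0.052911 mol
mol N = 2 × 0.1482 g N₂ ÷ 28.014 g/mol = 0.010580 mol
mass O = 0.7944 − (0.25423 + 0.053335 + 0.14820) = 0.33864 g → mol O = 0.33864 ÷ 15.999 = 0.021166 mol
Divide by the smallest (0.010580 mol): C 2.000, H 5.001, N 1.000, O 2.001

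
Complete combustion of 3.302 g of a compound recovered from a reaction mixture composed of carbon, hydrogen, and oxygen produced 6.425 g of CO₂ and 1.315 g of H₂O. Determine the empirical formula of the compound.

C5H5O3

mol C = 6.425 g CO₂ ÷ 44.009 g/mol = 0.14599 mol
mol H = 2 × 1.315 g H₂O ÷ 18.015 g/mol = 0.14599 mol
mass O = 3.302 − (1.7535 + 0.14716) = 1.4013 g → mol O = 1.4013 ÷ 15.999 = 0.087588 mol
Divide by the smallest (0.087588 mol): C 1.667, H 1.667, O 1.000
Multiplying each by 3 gives whole numbers: C 5.00, H 5.00, O 3.00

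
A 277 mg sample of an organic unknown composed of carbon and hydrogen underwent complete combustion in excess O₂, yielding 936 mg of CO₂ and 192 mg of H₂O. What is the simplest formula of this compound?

CH

mol C = 0.936 g CO₂ ÷ 44.009 g/mol = 0.02127 mol
mol H = 2 × 0.192 g H₂O ÷ 18.015 g/mol = 0.02132 mol
Divide by the smallest (0.02127 mol): C 1.000, H 1.002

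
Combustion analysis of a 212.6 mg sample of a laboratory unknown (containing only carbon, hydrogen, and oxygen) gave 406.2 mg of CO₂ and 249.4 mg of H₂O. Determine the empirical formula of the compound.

C2H6O

mol C = 0.4062 g CO₂ ÷ 44.009 g/mol = 0.0092299 mol
mol H = 2 × 0.2494 g H₂O ÷ 18.015 g/mol = 0.027688 mol
mass O = 0.2126 − (0.11086 + 0.027910) = 0.073830 g → mol O = 0.073830 ÷ 15.999 = 0.0046146 mol
Divide by the smallest (0.0046146 mol): C 2.000, H 6.000, O 1.000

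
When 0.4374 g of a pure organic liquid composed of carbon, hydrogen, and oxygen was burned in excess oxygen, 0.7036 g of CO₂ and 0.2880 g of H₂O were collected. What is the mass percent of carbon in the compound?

mol C = 0.7036 g CO₂ ÷ 44.009 g/mol = 0.015988 mol
mol H = 2 × 0.2880 g H₂O ÷ 18.015 g/mol = 0.031973 mol
mass O = 0.4374 − (0.19203 + 0.032229) = 0.21314 g → mol O = 0.21314 ÷ 15.999 = 0.013322 mol
mass % C = 0.19203 g ÷ 0.4374 g × 100%

43.90%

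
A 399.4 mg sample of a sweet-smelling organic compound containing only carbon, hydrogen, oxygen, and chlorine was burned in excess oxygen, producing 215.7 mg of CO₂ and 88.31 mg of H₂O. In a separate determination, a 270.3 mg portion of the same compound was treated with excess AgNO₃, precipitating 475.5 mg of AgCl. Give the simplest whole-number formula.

mol C = 0.2157 g CO₂ ÷ 44.009 g/mol = 0.0049013 mol
mol H = 2 × 0.08831 g H₂O ÷ 18.015 g/mol = 0.0098041 mol
From the AgCl data: mol Cl per gram of compound = (0.4755 ÷ 143.318) ÷ 0.2703 = 0.012274 mol/g, so in the 0.3994 g combustion sample mol Cl = 0.0049024 mol
mass O = 0.3994 − (0.058869 + 0.0098825 + 0.17379) = 0.15686 g → mol O = 0.15686 ÷ 15.999 = 0.0098042 mol
Divide by the smallest (0.0049013 mol): C 1.000, H 2.000, Cl 1.000, O 2.000

CH2ClO2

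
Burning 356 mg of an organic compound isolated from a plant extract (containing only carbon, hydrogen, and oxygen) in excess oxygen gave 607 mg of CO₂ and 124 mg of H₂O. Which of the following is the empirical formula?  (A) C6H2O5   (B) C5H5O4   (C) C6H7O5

mol C = 0.607 g CO₂ ÷ 44.009 g/mol = 0.01379 mol
mol H = 2 × 0.124 g H₂O ÷ 18.015 g/mol = 0.01377 mol
mass O = 0.356 − (0.1657 + 0.01388) = 0.1765 g → mol O = 0.1765 ÷ 15.999 = 0.01103 mol
Divide by the smallest (0.01103 mol): C 1.251, H 1.248, O 1.000
Multiplying each by 4 gives whole numbers: C 5.00, H 4.99, O 4.00

(B) C5H5O4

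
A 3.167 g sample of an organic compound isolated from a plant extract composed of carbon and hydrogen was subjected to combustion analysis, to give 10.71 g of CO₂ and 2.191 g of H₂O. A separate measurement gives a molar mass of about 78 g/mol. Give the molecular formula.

C6H6

mol C = 10.71 g CO₂ ÷ 44.009 g/mol = 0.24336 mol
mol H = 2 × 2.191 g H₂O ÷ 18.015 g/mol = 0.24324 mol
Divide by the smallest (0.24324 mol): C 1.000, H 1.000
Empirical formula: CH
Empirical-formula mass = 13.02 g/mol; 78 ÷ 13.02 ≈ 6, so the molecular formula is C6H6.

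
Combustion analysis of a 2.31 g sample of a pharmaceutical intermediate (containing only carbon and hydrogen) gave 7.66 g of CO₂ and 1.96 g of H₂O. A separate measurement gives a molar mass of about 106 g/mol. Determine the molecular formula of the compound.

mol C = 7.66 g CO₂ ÷ 44.009 g/mol = 0.1741 mol
mol H = 2 × 1.96 g H₂O ÷ 18.015 g/mol = 0.2176 mol
Divide by the smallest (0.1741 mol): C 1.000, H 1.250
Multiplying each by 4 gives whole numbers: C 4.00, H 5.00
Empirical formula: C4H5
Empirical-formula mass = 53.08 g/mol; 106 ÷ 53.08 ≈ 2, so the molecular formula is C8H10.

C8H10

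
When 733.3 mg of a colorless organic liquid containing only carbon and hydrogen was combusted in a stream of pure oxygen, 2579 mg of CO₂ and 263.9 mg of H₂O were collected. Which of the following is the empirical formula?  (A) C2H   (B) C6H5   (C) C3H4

(A) C2H

mol C = 2.579 g CO₂ ÷ 44.009 g/mol = 0.058602 mol
mol H = 2 × 0.2639 g H₂O ÷ 18.015 g/mol = 0.029298 mol
Divide by the smallest (0.029298 mol): C 2.000, H 1.000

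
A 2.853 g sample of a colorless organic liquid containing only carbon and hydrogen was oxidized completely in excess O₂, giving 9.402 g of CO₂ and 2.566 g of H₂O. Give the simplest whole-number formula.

C3H4

mol C = 9.402 g CO₂ ÷ 44.009 g/mol = 0.21364 mol
mol H = 2 × 2.566 g H₂O ÷ 18.015 g/mol = 0.28487 mol
Divide by the smallest (0.21364 mol): C 1.000, H 1.333
Multiplying each by 3 gives whole numbers: C 3.00, H 4.00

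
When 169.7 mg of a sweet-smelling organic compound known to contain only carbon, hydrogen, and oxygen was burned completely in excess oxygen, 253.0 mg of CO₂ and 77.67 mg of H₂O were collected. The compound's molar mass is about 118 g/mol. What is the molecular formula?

mol C = 0.2530 g CO₂ ÷ 44.009 g/mol = 0.0057488 mol
mol H = 2 × 0.07767 g H₂O ÷ 18.015 g/mol = 0.0086228 mol
mass O = 0.1697 − (0.069049 + 0.0086918) = 0.091959 g → mol O = 0.091959 ÷ 15.999 = 0.0057478 mol
Divide by the smallest (0.0057478 mol): C 1.000, H 1.500, O 1.000
Multiplying each by 2 gives whole numbers: C 2.00, H 3.00, O 2.00
Empirical formula: C2H3O2
Empirical-formula mass = 59.04 g/mol; 118 ÷ 59.04 ≈ 2, so the molecular formula is C4H6O4.

C4H6O4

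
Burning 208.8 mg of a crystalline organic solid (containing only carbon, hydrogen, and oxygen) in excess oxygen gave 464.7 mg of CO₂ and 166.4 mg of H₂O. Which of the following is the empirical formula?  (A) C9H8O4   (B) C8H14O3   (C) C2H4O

mol C = 0.4647 g CO₂ ÷ 44.009 g/mol = 0.010559 mol
mol H = 2 × 0.1664 g H₂O ÷ 18.015 g/mol = 0.018473 mol
mass O = 0.2088 − (0.12683 + 0.018621) = 0.063352 g → mol O = 0.063352 ÷ 15.999 = 0.0039598 mol
Divide by the smallest (0.0039598 mol): C 2.667, H 4.665, O 1.000
Multiplying each by 3 gives whole numbers: C 8.00, H 14.00, O 3.00

(B) C8H14O3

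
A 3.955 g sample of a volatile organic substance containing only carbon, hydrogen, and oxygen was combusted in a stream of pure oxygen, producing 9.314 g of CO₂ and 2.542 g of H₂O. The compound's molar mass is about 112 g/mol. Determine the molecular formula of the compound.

mol C = 9.314 g CO₂ ÷ 44.009 g/mol = 0.21164 mol
mol H = 2 × 2.542 g H₂O ÷ 18.015 g/mol = 0.28221 mol
mass O = 3.955 − (2.5420 + 0.28447) = 1.1285 g → mol O = 1.1285 ÷ 15.999 = 0.070538 mol
Divide by the smallest (0.070538 mol): C 3.000, H 4.001, O 1.000
Empirical formula: C3H4O
Empirical-formula mass = 56.06 g/mol; 112 ÷ 56.06 ≈ 2, so the molecular formula is C6H8O2.

C6H8O2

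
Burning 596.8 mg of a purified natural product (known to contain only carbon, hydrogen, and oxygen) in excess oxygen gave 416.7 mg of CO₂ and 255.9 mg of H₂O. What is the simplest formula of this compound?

mol C = 0.4167 g CO₂ ÷ 44.009 g/mol = 0.0094685 mol
mol H = 2 × 0.2559 g H₂O ÷ 18.015 g/mol = 0.028410 mol
mass O = 0.5968 − (0.11373 + 0.028637) = 0.45444 g → mol O = 0.45444 ÷ 15.999 = 0.028404 mol
Divide by the smallest (0.0094685 mol): C 1.000, H 3.000, O 3.000

CH3O3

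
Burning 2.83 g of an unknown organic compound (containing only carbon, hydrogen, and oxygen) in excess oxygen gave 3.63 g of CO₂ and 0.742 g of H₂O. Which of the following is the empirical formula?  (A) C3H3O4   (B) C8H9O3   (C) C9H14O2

(A) C3H3O4

mol C = 3.63 g CO₂ ÷ 44.009 g/mol = 0.08248 mol
mol H = 2 × 0.742 g H₂O ÷ 18.015 g/mol = 0.08238 mol
mass O = 2.83 − (0.9907 + 0.08303) = 1.756 g → mol O = 1.756 ÷ 15.999 = 0.1098 mol
Divide by the smallest (0.08238 mol): C 1.001, H 1.000, O 1.333
Multiplying each by 3 gives whole numbers: C 3.00, H 3.00, O 4.00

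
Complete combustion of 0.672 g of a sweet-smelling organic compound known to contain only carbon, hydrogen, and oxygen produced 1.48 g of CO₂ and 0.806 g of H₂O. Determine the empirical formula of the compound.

C3H8O

mol C = 1.48 g CO₂ ÷ 44.009 g/mol = 0.03363 mol
mol H = 2 × 0.806 g H₂O ÷ 18.015 g/mol = 0.08948 mol
mass O = 0.672 − (0.4039 + 0.09020) = 0.1779 g → mol O = 0.1779 ÷ 15.999 = 0.01112 mol
Divide by the smallest (0.01112 mol): C 3.025, H 8.048, O 1.000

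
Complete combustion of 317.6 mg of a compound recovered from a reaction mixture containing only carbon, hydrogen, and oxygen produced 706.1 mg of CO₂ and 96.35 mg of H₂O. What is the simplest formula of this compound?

C9H6O4

mol C = 0.7061 g CO₂ ÷ 44.009 g/mol = 0.016044 mol
mol H = 2 × 0.09635 g H₂O ÷ 18.015 g/mol = 0.010697 mol
mass O = 0.3176 − (0.19271 + 0.010782) = 0.11411 g → mol O = 0.11411 ÷ 15.999 = 0.0071322 mol
Divide by the smallest (0.0071322 mol): C 2.250, H 1.500, O 1.000
Multiplying each by 4 gives whole numbers: C 9.00, H 6.00, O 4.00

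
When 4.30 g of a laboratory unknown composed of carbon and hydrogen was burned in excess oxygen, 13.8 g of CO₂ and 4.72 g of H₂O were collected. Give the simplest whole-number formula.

C3H5

mol C = 13.8 g CO₂ ÷ 44.009 g/mol = 0.3136 mol
mol H = 2 × 4.72 g H₂O ÷ 18.015 g/mol = 0.5240 mol
Divide by the smallest (0.3136 mol): C 1.000, H 1.671
Multiplying each by 3 gives whole numbers: C 3.00, H 5.01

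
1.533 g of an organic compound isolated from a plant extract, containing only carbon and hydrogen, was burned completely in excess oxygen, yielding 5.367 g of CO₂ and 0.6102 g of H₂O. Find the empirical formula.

C9H5

mol C = 5.367 g CO₂ ÷ 44.009 g/mol = 0.12195 mol
mol H = 2 × 0.6102 g H₂O ÷ 18.015 g/mol = 0.067744 mol
Divide by the smallest (0.067744 mol): C 1.800, H 1.000
Multiplying each by 5 gives whole numbers: C 9.00, H 5.00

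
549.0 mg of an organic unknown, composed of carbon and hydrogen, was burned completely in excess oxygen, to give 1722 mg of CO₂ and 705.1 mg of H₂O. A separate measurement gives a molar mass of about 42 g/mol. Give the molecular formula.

mol C = 1.722 g CO₂ ÷ 44.009 g/mol = 0.039128 mol
mol H = 2 × 0.7051 g H₂O ÷ 18.015 g/mol = 0.078279 mol
Divide by the smallest (0.039128 mol): C 1.000, H 2.001
Empirical formula: CH2
Empirical-formula mass = 14.03 g/mol; 42 ÷ 14.03 ≈ 3, so the molecular formula is C3H6.

C3H6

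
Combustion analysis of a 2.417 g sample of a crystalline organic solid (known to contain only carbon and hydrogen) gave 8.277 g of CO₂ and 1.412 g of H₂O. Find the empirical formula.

C6H5

mol C = 8.277 g CO₂ ÷ 44.009 g/mol = 0.18808 mol
mol H = 2 × 1.412 g H₂O ÷ 18.015 g/mol = 0.15676 mol
Divide by the smallest (0.15676 mol): C 1.200, H 1.000
Multiplying each by 5 gives whole numbers: C 6.00, H 5.00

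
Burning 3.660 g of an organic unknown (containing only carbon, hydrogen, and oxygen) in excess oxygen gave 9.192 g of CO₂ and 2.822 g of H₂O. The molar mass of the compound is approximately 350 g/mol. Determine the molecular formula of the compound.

C20H30O5

mol C = 9.192 g CO₂ ÷ 44.009 g/mol = 0.20887 mol
mol H = 2 × 2.822 g H₂O ÷ 18.015 g/mol = 0.31329 mol
mass O = 3.660 − (2.5087 + 0.31580) = 0.83551 g → mol O = 0.83551 ÷ 15.999 = 0.052222 mol
Divide by the smallest (0.052222 mol): C 4.000, H 5.999, O 1.000
Empirical formula: C4H6O
Empirical-formula mass = 70.09 g/mol; 350 ÷ 70.09 ≈ 5, so the molecular formula is C20H30O5.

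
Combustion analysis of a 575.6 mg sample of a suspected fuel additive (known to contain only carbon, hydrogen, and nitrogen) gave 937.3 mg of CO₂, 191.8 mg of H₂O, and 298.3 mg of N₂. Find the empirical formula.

CHN

mol C = 0.9373 g CO₂ ÷ 44.009 g/mol = 0.021298 mol
mol H = 2 × 0.1918 g H₂O ÷ 18.015 g/mol = 0.021293 mol
mol N = 2 × 0.2983 g N₂ ÷ 28.014 g/mol = 0.021296 mol
Divide by the smallest (0.021293 mol): C 1.000, H 1.000, N 1.000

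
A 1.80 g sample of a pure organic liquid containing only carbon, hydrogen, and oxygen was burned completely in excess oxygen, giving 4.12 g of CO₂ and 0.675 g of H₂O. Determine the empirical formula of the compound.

C5H4O2

mol C = 4.12 g CO₂ ÷ 44.009 g/mol = 0.09362 mol
mol H = 2 × 0.675 g H₂O ÷ 18.015 g/mol = 0.07494 mol
mass O = 1.80 − (1.124 + 0.07554) = 0.6000 g → mol O = 0.6000 ÷ 15.999 = 0.03750 mol
Divide by the smallest (0.03750 mol): C 2.496, H 1.998, O 1.000
Multiplying each by 2 gives whole numbers: C 4.99, H 4.00, O 2.00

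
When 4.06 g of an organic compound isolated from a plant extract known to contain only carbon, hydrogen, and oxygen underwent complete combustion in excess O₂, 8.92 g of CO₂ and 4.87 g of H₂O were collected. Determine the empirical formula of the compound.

mol C = 8.92 g CO₂ ÷ 44.009 g/mol = 0.2027 mol
mol H = 2 × 4.87 g H₂O ÷ 18.015 g/mol = 0.5407 mol
mass O = 4.06 − (2.434 + 0.5450) = 1.081 g → mol O = 1.081 ÷ 15.999 = 0.06754 mol
Divide by the smallest (0.06754 mol): C 3.001, H 8.005, O 1.000

C3H8O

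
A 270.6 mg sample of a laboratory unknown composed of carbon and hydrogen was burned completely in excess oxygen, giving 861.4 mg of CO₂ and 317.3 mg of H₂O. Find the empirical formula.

C5H9

mol C = 0.8614 g CO₂ ÷ 44.009 g/mol = 0.019573 mol
mol H = 2 × 0.3173 g H₂O ÷ 18.015 g/mol = 0.035226 mol
Divide by the smallest (0.019573 mol): C 1.000, H 1.800
Multiplying each by 5 gives whole numbers: C 5.00, H 9.00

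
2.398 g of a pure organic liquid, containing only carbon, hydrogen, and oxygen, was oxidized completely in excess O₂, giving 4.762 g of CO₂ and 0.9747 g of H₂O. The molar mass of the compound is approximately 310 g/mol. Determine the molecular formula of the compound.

mol C = 4.762 g CO₂ ÷ 44.009 g/mol = 0.10821 mol
mol H = 2 × 0.9747 g H₂O ÷ 18.015 g/mol = 0.10821 mol
mass O = 2.398 − (1.2997 + 0.10908) = 0.98927 g → mol O = 0.98927 ÷ 15.999 = 0.061833 mol
Divide by the smallest (0.061833 mol): C 1.750, H 1.750, O 1.000
Multiplying each by 4 gives whole numbers: C 7.00, H 7.00, O 4.00
Empirical formula: C7H7O4
Empirical-formula mass = 155.13 g/mol; 310 ÷ 155.13 ≈ 2, so the molecular formula is C14H14O8.

C14H14O8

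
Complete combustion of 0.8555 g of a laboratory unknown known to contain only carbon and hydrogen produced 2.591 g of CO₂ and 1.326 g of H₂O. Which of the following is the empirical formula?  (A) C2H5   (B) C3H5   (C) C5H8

mol C = 2.591 g CO₂ ÷ 44.009 g/mol = 0.058874 mol
mol H = 2 × 1.326 g H₂O ÷ 18.015 g/mol = 0.14721 mol
Divide by the smallest (0.058874 mol): C 1.000, H 2.500
Multiplying each by 2 gives whole numbers: C 2.00, H 5.00

(A) C2H5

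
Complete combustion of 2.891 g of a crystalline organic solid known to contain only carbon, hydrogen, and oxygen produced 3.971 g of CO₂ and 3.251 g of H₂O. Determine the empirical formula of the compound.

CH4O

mol C = 3.971 g CO₂ ÷ 44.009 g/mol = 0.090232 mol
mol H = 2 × 3.251 g H₂O ÷ 18.015 g/mol = 0.36092 mol
mass O = 2.891 − (1.0838 + 0.36381) = 1.4434 g → mol O = 1.4434 ÷ 15.999 = 0.090219 mol
Divide by the smallest (0.090219 mol): C 1.000, H 4.000, O 1.000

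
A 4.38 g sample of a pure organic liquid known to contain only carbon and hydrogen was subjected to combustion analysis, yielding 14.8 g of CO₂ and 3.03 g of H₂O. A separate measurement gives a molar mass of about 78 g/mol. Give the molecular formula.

C6H6

mol C = 14.8 g CO₂ ÷ 44.009 g/mol = 0.3363 mol
mol H = 2 × 3.03 g H₂O ÷ 18.015 g/mol = 0.3364 mol
Divide by the smallest (0.3363 mol): C 1.000, H 1.000
Empirical formula: CH
Empirical-formula mass = 13.02 g/mol; 78 ÷ 13.02 ≈ 6, so the molecular formula is C6H6.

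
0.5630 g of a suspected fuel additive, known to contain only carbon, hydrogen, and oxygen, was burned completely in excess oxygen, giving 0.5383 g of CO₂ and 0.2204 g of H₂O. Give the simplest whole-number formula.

CH2O2

mol C = 0.5383 g CO₂ ÷ 44.009 g/mol = 0.012232 mol
mol H = 2 × 0.2204 g H₂O ÷ 18.015 g/mol = 0.024468 mol
mass O = 0.5630 − (0.14691 + 0.024664) = 0.39142 g → mol O = 0.39142 ÷ 15.999 = 0.024465 mol
Divide by the smallest (0.012232 mol): C 1.000, H 2.000, O 2.000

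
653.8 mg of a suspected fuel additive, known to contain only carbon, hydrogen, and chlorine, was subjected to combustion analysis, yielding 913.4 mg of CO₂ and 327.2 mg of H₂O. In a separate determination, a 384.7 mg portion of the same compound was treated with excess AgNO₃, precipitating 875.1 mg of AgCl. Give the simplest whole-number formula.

mol C = 0.9134 g CO₂ ÷ 44.009 g/mol = 0.020755 mol
mol H = 2 × 0.3272 g H₂O ÷ 18.015 g/mol = 0.036325 mol
From the AgCl data: mol Cl per gram of compound = (0.8751 ÷ 143.318) ÷ 0.3847 = 0.015872 mol/g, so in the 0.6538 g combustion sample mol Cl = 0.010377 mol
Divide by the smallest (0.010377 mol): C 2.000, H 3.500, Cl 1.000
Multiplying each by 2 gives whole numbers: C 4.00, H 7.00, Cl 2.00

C4H7Cl2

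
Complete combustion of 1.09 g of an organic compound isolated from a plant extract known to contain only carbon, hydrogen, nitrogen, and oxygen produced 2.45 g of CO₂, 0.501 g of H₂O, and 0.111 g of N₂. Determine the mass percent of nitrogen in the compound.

10.2%

mol C = 2.45 g CO₂ ÷ 44.009 g/mol = 0.05567 mol
mol H = 2 × 0.501 g H₂O ÷ 18.015 g/mol = 0.05562 mol
mol N = 2 × 0.111 g N₂ ÷ 28.014 g/mol = 0.007925 mol
mass O = 1.09 − (0.6687 + 0.05607 + 0.1110) = 0.2543 g → mol O = 0.2543 ÷ 15.999 = 0.01589 mol
mass % N = 0.1110 g ÷ 1.09 g × 100%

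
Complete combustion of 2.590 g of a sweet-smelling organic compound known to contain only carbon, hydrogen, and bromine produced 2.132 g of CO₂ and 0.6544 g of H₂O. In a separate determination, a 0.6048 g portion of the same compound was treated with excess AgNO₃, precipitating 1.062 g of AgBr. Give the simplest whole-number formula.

mol C = 2.132 g CO₂ ÷ 44.009 g/mol = 0.048445 mol
mol H = 2 × 0.6544 g H₂O ÷ 18.015 g/mol = 0.072651 mol
From the AgBr data: mol Br per gram of compound = (1.062 ÷ 187.772) ÷ 0.6048 = 0.0093515 mol/g, so in the 2.590 g combustion sample mol Br = 0.024220 mol
Divide by the smallest (0.024220 mol): C 2.000, H 3.000, Br 1.000

C2H3Br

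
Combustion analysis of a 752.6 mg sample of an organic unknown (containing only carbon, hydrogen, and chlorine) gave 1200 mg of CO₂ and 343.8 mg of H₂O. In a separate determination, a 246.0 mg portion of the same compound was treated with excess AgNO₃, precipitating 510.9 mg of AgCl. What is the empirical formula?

mol C = 1.200 g CO₂ ÷ 44.009 g/mol = 0.027267 mol
mol H = 2 × 0.3438 g H₂O ÷ 18.015 g/mol = 0.038168 mol
From the AgCl data: mol Cl per gram of compound = (0.5109 ÷ 143.318) ÷ 0.2460 = 0.014491 mol/g, so in the 0.7526 g combustion sample mol Cl = 0.010906 mol
Divide by the smallest (0.010906 mol): C 2.500, H 3.500, Cl 1.000
Multiplying each by 2 gives whole numbers: C 5.00, H 7.00, Cl 2.00

C5H7Cl2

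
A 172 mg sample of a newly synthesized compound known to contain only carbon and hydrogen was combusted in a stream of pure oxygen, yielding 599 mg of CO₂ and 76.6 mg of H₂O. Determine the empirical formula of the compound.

mol C = 0.599 g CO₂ ÷ 44.009 g/mol = 0.01361 mol
mol H = 2 × 0.0766 g H₂O ÷ 18.015 g/mol = 0.008504 mol
Divide by the smallest (0.008504 mol): C 1.601, H 1.000
Multiplying each by 5 gives whole numbers: C 8.00, H 5.00

C8H5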